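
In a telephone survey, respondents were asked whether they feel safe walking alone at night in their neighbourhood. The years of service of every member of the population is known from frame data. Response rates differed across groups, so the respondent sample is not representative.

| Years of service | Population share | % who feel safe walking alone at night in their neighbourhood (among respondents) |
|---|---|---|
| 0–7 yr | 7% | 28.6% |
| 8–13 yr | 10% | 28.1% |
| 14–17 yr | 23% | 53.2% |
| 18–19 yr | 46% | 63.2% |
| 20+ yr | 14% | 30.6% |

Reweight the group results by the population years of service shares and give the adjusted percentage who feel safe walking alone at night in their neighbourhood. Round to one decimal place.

50.4%

Reweight to the known years of service distribution:
  0–7 yr: 0.07 × 28.6 = 2.002
  8–13 yr: 0.1 × 28.1 = 2.81
  14–17 yr: 0.23 × 53.2 = 12.236
  18–19 yr: 0.46 × 63.2 = 29.072
  20+ yr: 0.14 × 30.6 = 4.284
Post-stratified estimate = 50.404 → 50.4%.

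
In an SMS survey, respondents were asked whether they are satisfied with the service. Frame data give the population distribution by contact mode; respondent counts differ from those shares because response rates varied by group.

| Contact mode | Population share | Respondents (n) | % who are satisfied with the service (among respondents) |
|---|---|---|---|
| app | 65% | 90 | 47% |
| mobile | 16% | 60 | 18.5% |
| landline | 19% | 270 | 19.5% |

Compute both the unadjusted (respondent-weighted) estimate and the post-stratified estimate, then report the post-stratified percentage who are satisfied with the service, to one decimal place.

Naive respondent-only estimate (weights = respondent counts):
  (90/420)×47 + (60/420)×18.5 + (270/420)×19.5 = 25.25%
Reweighting by population contact mode shares:
  0.65×47 + 0.16×18.5 + 0.19×19.5 = 37.215%

37.2%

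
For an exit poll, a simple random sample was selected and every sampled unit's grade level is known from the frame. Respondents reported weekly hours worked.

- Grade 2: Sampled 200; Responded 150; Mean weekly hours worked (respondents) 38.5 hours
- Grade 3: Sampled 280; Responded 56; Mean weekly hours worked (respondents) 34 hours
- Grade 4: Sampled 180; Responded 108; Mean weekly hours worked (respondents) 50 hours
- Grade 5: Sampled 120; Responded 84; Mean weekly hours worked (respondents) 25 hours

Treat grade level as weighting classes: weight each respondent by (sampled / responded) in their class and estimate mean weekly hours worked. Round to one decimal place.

37.5

Response rates by class: Grade 2 150/200 = 75%, Grade 3 56/280 = 20%, Grade 4 108/180 = 60%, Grade 5 84/120 = 70%.
With weight = n_sampled/n_responded per class, the weighted class total is n_sampled:
  Grade 2: 200 × 38.5 = 7700
  Grade 3: 280 × 34 = 9520
  Grade 4: 180 × 50 = 9000
  Grade 5: 120 × 25 = 3000
Adjusted estimate = 29,220 / 780 = 37.4615 → 37.5.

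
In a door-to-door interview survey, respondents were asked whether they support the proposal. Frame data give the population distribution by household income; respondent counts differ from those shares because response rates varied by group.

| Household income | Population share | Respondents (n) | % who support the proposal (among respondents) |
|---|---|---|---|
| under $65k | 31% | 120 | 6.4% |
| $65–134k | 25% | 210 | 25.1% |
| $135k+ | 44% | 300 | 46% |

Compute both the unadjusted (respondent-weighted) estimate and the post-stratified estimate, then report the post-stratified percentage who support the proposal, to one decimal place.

Unadjusted (pooled respondent) estimate weights by respondent counts:
  (120/630)×6.4 + (210/630)×25.1 + (300/630)×46 = 31.4905%
Post-stratifying to population shares instead:
  0.31×6.4 + 0.25×25.1 + 0.44×46 = 28.499%

28.5%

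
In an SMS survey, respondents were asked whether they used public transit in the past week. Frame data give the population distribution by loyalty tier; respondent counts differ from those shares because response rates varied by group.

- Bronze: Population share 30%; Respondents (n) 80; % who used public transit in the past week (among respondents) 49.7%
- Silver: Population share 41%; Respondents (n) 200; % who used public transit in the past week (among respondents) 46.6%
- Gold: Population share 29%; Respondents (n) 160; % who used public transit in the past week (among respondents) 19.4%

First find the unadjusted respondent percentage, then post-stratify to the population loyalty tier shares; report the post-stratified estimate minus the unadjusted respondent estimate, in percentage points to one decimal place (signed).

Unadjusted (pooled respondent) estimate weights by respondent counts:
  (80/440)×49.7 + (200/440)×46.6 + (160/440)×19.4 = 37.2727%
Post-stratifying to population shares instead:
  0.3×49.7 + 0.41×46.6 + 0.29×19.4 = 39.642%
Difference = 39.642 − 37.2727 = 2.3693 pp.

+2.4 percentage points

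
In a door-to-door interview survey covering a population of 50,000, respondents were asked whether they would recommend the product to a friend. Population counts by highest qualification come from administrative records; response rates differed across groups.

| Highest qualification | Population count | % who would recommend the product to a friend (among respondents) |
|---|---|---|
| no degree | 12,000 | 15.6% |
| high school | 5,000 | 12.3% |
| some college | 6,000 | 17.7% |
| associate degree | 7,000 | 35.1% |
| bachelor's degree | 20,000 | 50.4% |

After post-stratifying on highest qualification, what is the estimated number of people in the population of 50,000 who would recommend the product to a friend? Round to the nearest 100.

Apply each group's respondent rate to its population count:
  no degree: 12,000 × 15.6% = 1872
  high school: 5,000 × 12.3% = 615
  some college: 6,000 × 17.7% = 1062
  associate degree: 7,000 × 35.1% = 2457
  bachelor's degree: 20,000 × 50.4% = 10,080
Estimated total = 16,086 → 16,100.

16,100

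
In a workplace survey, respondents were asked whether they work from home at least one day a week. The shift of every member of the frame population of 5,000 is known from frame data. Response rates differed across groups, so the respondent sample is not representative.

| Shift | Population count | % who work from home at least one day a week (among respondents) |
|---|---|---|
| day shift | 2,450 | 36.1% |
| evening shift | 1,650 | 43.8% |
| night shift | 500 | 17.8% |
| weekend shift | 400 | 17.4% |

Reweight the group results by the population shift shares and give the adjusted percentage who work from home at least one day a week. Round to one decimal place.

Each cell contributes population-share × respondent value:
  day shift: (2,450/5,000) × 36.1 = 17.689
  evening shift: (1,650/5,000) × 43.8 = 14.454
  night shift: (500/5,000) × 17.8 = 1.78
  weekend shift: (400/5,000) × 17.4 = 1.392
Post-stratified estimate = 35.315 → 35.3%.

35.3%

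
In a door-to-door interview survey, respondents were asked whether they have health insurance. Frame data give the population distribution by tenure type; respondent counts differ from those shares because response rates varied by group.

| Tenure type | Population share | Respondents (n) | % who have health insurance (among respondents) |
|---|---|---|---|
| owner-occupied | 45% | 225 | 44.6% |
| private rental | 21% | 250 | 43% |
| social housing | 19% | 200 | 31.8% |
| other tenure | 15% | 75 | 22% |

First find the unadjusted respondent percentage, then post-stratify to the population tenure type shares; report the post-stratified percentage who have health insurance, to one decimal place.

38.4%

Without adjustment, the pooled respondent share is:
  (225/750)×44.6 + (250/750)×43 + (200/750)×31.8 + (75/750)×22 = 38.3933%
Reweighting by population tenure type shares:
  0.45×44.6 + 0.21×43 + 0.19×31.8 + 0.15×22 = 38.442%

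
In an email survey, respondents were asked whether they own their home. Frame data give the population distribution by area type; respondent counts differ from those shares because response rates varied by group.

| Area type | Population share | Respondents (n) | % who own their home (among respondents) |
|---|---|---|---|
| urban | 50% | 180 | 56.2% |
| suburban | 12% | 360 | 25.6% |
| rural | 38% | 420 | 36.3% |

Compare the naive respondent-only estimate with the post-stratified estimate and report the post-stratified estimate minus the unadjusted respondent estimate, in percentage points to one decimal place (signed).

+8.9 percentage points

Naive respondent-only estimate (weights = respondent counts):
  (180/960)×56.2 + (360/960)×25.6 + (420/960)×36.3 = 36.0187%
Post-stratifying to population shares instead:
  0.5×56.2 + 0.12×25.6 + 0.38×36.3 = 44.966%
Difference = 44.966 − 36.0187 = 8.9473 pp.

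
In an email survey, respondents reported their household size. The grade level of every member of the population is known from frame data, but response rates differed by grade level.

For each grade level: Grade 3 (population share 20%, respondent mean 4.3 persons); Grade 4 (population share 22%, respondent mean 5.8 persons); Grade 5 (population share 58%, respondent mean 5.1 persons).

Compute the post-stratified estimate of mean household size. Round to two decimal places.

5.09

Each cell contributes population-share × respondent value:
  Grade 3: 0.2 × 4.3 = 0.86
  Grade 4: 0.22 × 5.8 = 1.276
  Grade 5: 0.58 × 5.1 = 2.958
Post-stratified estimate = 5.094 → 5.09.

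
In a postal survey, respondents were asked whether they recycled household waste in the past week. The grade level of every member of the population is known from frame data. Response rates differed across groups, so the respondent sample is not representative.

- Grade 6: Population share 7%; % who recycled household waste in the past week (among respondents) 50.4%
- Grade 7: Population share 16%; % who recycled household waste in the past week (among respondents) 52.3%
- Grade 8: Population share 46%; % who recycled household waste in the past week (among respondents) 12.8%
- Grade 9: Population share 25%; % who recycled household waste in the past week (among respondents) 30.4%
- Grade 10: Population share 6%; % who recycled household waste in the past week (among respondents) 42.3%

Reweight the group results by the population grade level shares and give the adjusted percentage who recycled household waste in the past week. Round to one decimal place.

27.9%

Reweight to the known grade level distribution:
  Grade 6: 0.07 × 50.4 = 3.528
  Grade 7: 0.16 × 52.3 = 8.368
  Grade 8: 0.46 × 12.8 = 5.888
  Grade 9: 0.25 × 30.4 = 7.6
  Grade 10: 0.06 × 42.3 = 2.538
Post-stratified estimate = 27.922 → 27.9%.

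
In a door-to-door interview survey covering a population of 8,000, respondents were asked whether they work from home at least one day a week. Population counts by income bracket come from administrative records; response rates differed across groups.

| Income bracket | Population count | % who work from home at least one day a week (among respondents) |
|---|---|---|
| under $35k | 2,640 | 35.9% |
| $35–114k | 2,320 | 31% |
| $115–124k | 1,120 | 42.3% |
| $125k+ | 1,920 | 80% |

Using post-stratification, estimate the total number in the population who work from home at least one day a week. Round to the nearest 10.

3,680

Each cell contributes its population count × the respondent rate:
  under $35k: 2,640 × 35.9% = 947.76
  $35–114k: 2,320 × 31% = 719.2
  $115–124k: 1,120 × 42.3% = 473.76
  $125k+: 1,920 × 80% = 1536
Estimated total = 3676.72 → 3,680.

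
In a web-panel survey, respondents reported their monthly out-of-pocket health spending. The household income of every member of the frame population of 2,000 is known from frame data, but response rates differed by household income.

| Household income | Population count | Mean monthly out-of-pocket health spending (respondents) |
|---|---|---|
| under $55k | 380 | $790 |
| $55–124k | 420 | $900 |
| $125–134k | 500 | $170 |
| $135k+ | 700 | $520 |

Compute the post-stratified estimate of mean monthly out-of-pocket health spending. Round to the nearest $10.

$560

Weight each group's respondent value by its population share:
  under $55k: (380/2,000) × 790 = 150.1
  $55–124k: (420/2,000) × 900 = 189
  $125–134k: (500/2,000) × 170 = 42.5
  $135k+: (700/2,000) × 520 = 182
Post-stratified estimate = 563.6 → $560.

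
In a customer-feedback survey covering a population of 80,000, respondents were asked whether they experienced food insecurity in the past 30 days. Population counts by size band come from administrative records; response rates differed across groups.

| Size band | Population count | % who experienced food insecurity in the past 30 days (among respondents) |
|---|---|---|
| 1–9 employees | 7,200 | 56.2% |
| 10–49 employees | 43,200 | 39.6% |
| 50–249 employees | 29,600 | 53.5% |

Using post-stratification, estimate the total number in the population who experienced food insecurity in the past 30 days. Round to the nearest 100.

37,000

Each cell contributes its population count × the respondent rate:
  1–9 employees: 7,200 × 56.2% = 4046.4
  10–49 employees: 43,200 × 39.6% = 17107.2
  50–249 employees: 29,600 × 53.5% = 15,836
Estimated total = 36989.6 → 37,000.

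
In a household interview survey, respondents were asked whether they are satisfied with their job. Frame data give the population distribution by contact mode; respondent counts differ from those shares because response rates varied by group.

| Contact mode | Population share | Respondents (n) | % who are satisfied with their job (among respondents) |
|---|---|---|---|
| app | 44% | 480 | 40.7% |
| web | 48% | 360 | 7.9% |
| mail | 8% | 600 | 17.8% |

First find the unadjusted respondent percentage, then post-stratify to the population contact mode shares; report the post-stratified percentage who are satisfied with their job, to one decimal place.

23.1%

Without adjustment, the pooled respondent share is:
  (480/1440)×40.7 + (360/1440)×7.9 + (600/1440)×17.8 = 22.9583%
Reweighting by population contact mode shares:
  0.44×40.7 + 0.48×7.9 + 0.08×17.8 = 23.124%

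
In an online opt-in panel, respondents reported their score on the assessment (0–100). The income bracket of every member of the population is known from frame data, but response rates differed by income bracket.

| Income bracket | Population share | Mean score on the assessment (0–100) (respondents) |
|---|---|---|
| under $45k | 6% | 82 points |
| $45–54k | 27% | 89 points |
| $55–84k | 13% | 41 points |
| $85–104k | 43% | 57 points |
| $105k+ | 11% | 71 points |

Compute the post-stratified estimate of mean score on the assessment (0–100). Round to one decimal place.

Weight each group's respondent value by its population share:
  under $45k: 0.06 × 82 = 4.92
  $45–54k: 0.27 × 89 = 24.03
  $55–84k: 0.13 × 41 = 5.33
  $85–104k: 0.43 × 57 = 24.51
  $105k+: 0.11 × 71 = 7.81
Post-stratified estimate = 66.6 → 66.6.

66.6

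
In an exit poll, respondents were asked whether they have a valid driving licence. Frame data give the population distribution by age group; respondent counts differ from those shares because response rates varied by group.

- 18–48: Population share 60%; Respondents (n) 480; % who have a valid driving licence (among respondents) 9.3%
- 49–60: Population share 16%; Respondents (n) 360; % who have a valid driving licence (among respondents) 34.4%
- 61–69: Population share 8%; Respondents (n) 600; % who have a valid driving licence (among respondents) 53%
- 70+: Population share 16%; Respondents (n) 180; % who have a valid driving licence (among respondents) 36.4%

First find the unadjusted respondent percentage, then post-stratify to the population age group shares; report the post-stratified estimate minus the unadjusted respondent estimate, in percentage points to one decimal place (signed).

Unadjusted (pooled respondent) estimate weights by respondent counts:
  (480/1620)×9.3 + (360/1620)×34.4 + (600/1620)×53 + (180/1620)×36.4 = 34.0741%
Post-stratifying to population shares instead:
  0.6×9.3 + 0.16×34.4 + 0.08×53 + 0.16×36.4 = 21.148%
Difference = 21.148 − 34.0741 = -12.9261 pp.

-12.9 percentage points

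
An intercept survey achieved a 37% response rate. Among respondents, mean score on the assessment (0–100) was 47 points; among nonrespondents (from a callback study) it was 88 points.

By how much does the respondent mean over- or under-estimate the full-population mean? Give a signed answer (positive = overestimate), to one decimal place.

-25.8

Nonresponse fraction = 1 − 0.37 = 0.63.
Bias = (nonresponse fraction) × (respondent mean − nonrespondent mean)
     = 0.63 × (47 − 88) = 0.63 × -41 = -25.83.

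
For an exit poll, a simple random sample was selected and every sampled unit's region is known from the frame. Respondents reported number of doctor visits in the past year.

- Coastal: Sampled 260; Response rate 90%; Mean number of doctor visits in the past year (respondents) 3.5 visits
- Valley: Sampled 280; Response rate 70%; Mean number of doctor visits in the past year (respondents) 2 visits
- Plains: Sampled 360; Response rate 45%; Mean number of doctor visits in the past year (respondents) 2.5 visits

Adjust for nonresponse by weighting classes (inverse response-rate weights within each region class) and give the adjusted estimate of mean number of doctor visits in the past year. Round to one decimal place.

2.6

With weight = n_sampled/n_responded per class, the weighted class total is n_sampled:
  Coastal: 260 × 3.5 = 910
  Valley: 280 × 2 = 560
  Plains: 360 × 2.5 = 900
Adjusted estimate = 2370 / 900 = 2.63333 → 2.6.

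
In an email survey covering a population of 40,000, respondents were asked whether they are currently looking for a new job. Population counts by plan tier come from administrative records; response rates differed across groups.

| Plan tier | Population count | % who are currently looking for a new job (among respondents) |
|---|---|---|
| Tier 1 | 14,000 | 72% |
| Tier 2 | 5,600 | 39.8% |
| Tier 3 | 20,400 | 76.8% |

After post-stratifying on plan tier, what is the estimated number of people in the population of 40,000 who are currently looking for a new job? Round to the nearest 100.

Each cell contributes its population count × the respondent rate:
  Tier 1: 14,000 × 72% = 10,080
  Tier 2: 5,600 × 39.8% = 2228.8
  Tier 3: 20,400 × 76.8% = 15667.2
Estimated total = 27,976 → 28,000.

28,000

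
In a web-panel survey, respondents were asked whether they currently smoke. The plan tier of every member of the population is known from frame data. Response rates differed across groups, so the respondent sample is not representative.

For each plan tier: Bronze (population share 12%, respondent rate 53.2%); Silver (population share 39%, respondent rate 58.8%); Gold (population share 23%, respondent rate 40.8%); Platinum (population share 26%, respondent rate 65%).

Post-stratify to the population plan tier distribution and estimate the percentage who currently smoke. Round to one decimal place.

Each cell contributes population-share × respondent value:
  Bronze: 0.12 × 53.2 = 6.384
  Silver: 0.39 × 58.8 = 22.932
  Gold: 0.23 × 40.8 = 9.384
  Platinum: 0.26 × 65 = 16.9
Post-stratified estimate = 55.6 → 55.6%.

55.6%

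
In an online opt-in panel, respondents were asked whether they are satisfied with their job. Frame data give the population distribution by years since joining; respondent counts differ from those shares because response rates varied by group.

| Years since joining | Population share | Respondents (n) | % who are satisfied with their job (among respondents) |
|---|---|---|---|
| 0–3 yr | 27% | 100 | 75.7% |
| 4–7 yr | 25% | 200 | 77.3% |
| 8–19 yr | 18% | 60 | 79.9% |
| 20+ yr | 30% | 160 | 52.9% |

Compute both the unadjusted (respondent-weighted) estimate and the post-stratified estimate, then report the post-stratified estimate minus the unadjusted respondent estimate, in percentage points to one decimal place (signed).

+0.2 percentage points

Without adjustment, the pooled respondent share is:
  (100/520)×75.7 + (200/520)×77.3 + (60/520)×79.9 + (160/520)×52.9 = 69.7846%
Reweighting by population years since joining shares:
  0.27×75.7 + 0.25×77.3 + 0.18×79.9 + 0.3×52.9 = 70.016%
Difference = 70.016 − 69.7846 = 0.2314 pp.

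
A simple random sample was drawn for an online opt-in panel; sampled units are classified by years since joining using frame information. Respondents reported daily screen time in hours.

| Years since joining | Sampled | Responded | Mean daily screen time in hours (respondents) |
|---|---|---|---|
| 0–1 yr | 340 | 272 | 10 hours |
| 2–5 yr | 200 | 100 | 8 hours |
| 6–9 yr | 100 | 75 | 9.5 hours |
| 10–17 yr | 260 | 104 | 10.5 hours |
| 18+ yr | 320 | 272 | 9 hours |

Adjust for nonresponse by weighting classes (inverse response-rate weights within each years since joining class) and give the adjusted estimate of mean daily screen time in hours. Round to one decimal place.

Class response rates: 0–1 yr 272/340 = 80%, 2–5 yr 100/200 = 50%, 6–9 yr 75/100 = 75%, 10–17 yr 104/260 = 40%, 18+ yr 272/320 = 85%.
Each respondent's weight = sampled/responded in their class; summing within a class gives n_sampled, so:
  0–1 yr: 340 × 10 = 3400
  2–5 yr: 200 × 8 = 1600
  6–9 yr: 100 × 9.5 = 950
  10–17 yr: 260 × 10.5 = 2730
  18+ yr: 320 × 9 = 2880
Adjusted estimate = 11,560 / 1,220 = 9.47541 → 9.5.

9.5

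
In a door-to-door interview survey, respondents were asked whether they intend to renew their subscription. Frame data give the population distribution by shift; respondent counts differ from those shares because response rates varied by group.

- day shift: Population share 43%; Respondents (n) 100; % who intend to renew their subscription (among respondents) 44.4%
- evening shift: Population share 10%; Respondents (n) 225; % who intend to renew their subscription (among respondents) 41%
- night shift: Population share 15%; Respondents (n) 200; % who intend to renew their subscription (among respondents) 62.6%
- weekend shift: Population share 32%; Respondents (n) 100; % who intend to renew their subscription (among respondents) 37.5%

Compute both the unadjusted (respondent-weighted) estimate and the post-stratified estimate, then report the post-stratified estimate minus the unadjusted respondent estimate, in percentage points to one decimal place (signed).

Without adjustment, the pooled respondent share is:
  (100/625)×44.4 + (225/625)×41 + (200/625)×62.6 + (100/625)×37.5 = 47.896%
Post-stratifying to population shares instead:
  0.43×44.4 + 0.1×41 + 0.15×62.6 + 0.32×37.5 = 44.582%
Difference = 44.582 − 47.896 = -3.314 pp.

-3.3 percentage points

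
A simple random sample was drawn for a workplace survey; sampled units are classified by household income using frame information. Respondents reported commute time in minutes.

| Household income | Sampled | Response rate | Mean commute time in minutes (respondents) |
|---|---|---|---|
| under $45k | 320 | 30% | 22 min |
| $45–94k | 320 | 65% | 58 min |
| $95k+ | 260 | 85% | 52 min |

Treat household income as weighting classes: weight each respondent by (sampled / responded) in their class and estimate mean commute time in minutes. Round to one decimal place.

43.5

With weight = n_sampled/n_responded per class, the weighted class total is n_sampled:
  under $45k: 320 × 22 = 7040
  $45–94k: 320 × 58 = 18,560
  $95k+: 260 × 52 = 13,520
Adjusted estimate = 39,120 / 900 = 43.4667 → 43.5.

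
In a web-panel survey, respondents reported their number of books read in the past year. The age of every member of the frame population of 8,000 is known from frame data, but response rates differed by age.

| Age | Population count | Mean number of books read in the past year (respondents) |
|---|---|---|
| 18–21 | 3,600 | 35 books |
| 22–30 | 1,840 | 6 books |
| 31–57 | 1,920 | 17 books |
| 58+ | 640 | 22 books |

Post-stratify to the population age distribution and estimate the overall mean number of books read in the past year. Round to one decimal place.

23.0

Each cell contributes population-share × respondent value:
  18–21: (3,600/8,000) × 35 = 15.75
  22–30: (1,840/8,000) × 6 = 1.38
  31–57: (1,920/8,000) × 17 = 4.08
  58+: (640/8,000) × 22 = 1.76
Post-stratified estimate = 22.97 → 23.0.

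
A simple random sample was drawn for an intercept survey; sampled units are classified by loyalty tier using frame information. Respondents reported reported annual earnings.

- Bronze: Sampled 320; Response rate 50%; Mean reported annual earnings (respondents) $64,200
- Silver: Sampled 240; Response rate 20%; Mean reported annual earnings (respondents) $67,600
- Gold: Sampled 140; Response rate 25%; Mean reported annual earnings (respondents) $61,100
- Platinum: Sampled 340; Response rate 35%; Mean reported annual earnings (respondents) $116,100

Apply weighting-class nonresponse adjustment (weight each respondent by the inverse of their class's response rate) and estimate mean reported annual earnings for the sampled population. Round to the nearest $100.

$81,500

Weighting each respondent by the inverse class response rate inflates each class back to its sampled size, so the class weight is n_sampled:
  Bronze: 320 × 64,200 = 20,544,000
  Silver: 240 × 67,600 = 16,224,000
  Gold: 140 × 61,100 = 8,554,000
  Platinum: 340 × 116,100 = 39,474,000
Adjusted estimate = 84,796,000 / 1,040 = 81534.6 → $81,500.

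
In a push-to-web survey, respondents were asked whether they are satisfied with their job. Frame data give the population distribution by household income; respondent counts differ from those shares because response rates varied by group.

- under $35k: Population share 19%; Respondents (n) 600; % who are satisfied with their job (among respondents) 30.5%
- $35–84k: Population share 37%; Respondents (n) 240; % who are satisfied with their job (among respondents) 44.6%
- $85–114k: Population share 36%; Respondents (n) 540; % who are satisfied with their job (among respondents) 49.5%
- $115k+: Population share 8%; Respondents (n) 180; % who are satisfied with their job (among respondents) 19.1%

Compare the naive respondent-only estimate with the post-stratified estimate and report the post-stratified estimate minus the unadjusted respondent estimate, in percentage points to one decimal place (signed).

Unadjusted (pooled respondent) estimate weights by respondent counts:
  (600/1560)×30.5 + (240/1560)×44.6 + (540/1560)×49.5 + (180/1560)×19.1 = 37.9308%
Post-stratifying to population shares instead:
  0.19×30.5 + 0.37×44.6 + 0.36×49.5 + 0.08×19.1 = 41.645%
Difference = 41.645 − 37.9308 = 3.7142 pp.

+3.7 percentage points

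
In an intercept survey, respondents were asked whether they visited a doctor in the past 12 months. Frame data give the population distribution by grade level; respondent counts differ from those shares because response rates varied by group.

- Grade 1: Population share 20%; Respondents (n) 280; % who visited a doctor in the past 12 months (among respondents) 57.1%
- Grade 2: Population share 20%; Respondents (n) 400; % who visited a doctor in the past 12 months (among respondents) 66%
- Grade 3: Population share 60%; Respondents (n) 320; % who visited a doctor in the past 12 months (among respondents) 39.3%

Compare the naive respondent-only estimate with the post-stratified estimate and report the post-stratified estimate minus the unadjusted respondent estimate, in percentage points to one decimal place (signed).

-6.8 percentage points

Unadjusted (pooled respondent) estimate weights by respondent counts:
  (280/1000)×57.1 + (400/1000)×66 + (320/1000)×39.3 = 54.964%
Post-stratified estimate weights by population shares:
  0.2×57.1 + 0.2×66 + 0.6×39.3 = 48.2%
Difference = 48.2 − 54.964 = -6.764 pp.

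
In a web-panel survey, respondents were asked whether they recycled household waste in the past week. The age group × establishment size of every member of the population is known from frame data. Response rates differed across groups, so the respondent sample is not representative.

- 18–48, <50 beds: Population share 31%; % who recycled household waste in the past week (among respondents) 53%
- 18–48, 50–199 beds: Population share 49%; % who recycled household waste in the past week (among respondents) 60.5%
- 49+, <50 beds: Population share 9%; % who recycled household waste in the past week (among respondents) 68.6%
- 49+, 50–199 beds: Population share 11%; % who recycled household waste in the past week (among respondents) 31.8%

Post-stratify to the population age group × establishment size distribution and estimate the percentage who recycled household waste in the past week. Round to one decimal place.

55.7%

Post-stratification weights by population share, not respondent share:
  18–48, <50 beds: 0.31 × 53 = 16.43
  18–48, 50–199 beds: 0.49 × 60.5 = 29.645
  49+, <50 beds: 0.09 × 68.6 = 6.174
  49+, 50–199 beds: 0.11 × 31.8 = 3.498
Post-stratified estimate = 55.747 → 55.7%.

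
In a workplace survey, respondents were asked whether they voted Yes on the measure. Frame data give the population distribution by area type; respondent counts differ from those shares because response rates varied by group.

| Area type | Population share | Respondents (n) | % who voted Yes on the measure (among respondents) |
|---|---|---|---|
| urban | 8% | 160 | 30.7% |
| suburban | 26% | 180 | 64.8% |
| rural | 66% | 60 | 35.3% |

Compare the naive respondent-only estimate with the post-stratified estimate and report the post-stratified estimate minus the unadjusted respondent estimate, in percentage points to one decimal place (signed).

Unadjusted (pooled respondent) estimate weights by respondent counts:
  (160/400)×30.7 + (180/400)×64.8 + (60/400)×35.3 = 46.735%
Reweighting by population area type shares:
  0.08×30.7 + 0.26×64.8 + 0.66×35.3 = 42.602%
Difference = 42.602 − 46.735 = -4.133 pp.

-4.1 percentage points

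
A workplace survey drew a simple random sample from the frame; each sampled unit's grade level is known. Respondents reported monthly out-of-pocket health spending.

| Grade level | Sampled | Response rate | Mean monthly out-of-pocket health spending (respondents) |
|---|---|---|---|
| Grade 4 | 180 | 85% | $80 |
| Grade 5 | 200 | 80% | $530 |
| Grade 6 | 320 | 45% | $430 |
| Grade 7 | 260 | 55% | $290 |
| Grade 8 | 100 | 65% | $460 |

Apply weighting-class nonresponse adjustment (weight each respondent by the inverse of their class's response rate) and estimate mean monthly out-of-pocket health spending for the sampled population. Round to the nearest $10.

Inverse-response-rate weighting restores each class to its sampled count, so class totals weight by n_sampled:
  Grade 4: 180 × 80 = 14,400
  Grade 5: 200 × 530 = 106,000
  Grade 6: 320 × 430 = 137,600
  Grade 7: 260 × 290 = 75,400
  Grade 8: 100 × 460 = 46,000
Adjusted estimate = 379,400 / 1,060 = 357.925 → $360.

$360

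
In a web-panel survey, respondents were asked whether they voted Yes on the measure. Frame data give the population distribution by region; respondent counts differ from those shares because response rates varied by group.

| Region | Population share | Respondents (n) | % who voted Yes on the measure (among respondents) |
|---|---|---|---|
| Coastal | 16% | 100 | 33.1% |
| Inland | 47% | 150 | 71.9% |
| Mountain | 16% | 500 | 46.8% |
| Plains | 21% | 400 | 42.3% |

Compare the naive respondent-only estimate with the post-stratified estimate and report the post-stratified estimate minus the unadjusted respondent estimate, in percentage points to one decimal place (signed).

Naive respondent-only estimate (weights = respondent counts):
  (100/1150)×33.1 + (150/1150)×71.9 + (500/1150)×46.8 + (400/1150)×42.3 = 47.3174%
Post-stratifying to population shares instead:
  0.16×33.1 + 0.47×71.9 + 0.16×46.8 + 0.21×42.3 = 55.46%
Difference = 55.46 − 47.3174 = 8.1426 pp.

+8.1 percentage points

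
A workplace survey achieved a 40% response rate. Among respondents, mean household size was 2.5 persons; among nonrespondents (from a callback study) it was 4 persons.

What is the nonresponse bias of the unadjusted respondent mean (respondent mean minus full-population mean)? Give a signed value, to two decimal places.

-0.90

Nonresponse fraction = 1 − 0.4 = 0.6.
Bias = (nonresponse fraction) × (respondent mean − nonrespondent mean)
     = 0.6 × (2.5 − 4) = 0.6 × -1.5 = -0.9.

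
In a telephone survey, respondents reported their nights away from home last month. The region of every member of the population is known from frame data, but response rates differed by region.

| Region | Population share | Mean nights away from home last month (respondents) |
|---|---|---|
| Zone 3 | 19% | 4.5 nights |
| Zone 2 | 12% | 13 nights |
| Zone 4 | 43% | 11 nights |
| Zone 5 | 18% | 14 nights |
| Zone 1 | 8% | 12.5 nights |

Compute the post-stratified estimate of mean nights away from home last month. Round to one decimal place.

10.7

Post-stratification weights by population share, not respondent share:
  Zone 3: 0.19 × 4.5 = 0.855
  Zone 2: 0.12 × 13 = 1.56
  Zone 4: 0.43 × 11 = 4.73
  Zone 5: 0.18 × 14 = 2.52
  Zone 1: 0.08 × 12.5 = 1
Post-stratified estimate = 10.665 → 10.7.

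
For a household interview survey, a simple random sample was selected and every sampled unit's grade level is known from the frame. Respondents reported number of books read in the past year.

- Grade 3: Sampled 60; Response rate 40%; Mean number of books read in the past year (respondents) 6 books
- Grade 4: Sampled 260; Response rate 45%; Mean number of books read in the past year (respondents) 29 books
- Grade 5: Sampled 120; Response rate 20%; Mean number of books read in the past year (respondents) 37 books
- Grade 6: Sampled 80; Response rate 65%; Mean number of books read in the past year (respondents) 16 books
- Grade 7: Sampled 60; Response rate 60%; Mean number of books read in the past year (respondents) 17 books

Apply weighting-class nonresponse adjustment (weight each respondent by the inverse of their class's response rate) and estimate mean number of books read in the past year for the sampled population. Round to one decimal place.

Each respondent's weight = sampled/responded in their class; summing within a class gives n_sampled, so:
  Grade 3: 60 × 6 = 360
  Grade 4: 260 × 29 = 7540
  Grade 5: 120 × 37 = 4440
  Grade 6: 80 × 16 = 1280
  Grade 7: 60 × 17 = 1020
Adjusted estimate = 14,640 / 580 = 25.2414 → 25.2.

25.2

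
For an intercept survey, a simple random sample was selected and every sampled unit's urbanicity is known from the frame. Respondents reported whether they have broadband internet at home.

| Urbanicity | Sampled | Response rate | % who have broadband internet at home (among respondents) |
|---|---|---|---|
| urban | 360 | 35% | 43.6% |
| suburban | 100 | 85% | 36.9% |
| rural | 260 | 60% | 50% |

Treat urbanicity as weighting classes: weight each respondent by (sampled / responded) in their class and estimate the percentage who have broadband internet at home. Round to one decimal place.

45.0%

With weight = n_sampled/n_responded per class, the weighted class total is n_sampled:
  urban: 360 × 43.6 = 15,696
  suburban: 100 × 36.9 = 3690
  rural: 260 × 50 = 13,000
Adjusted estimate = 32,386 / 720 = 44.9806 → 45.0%.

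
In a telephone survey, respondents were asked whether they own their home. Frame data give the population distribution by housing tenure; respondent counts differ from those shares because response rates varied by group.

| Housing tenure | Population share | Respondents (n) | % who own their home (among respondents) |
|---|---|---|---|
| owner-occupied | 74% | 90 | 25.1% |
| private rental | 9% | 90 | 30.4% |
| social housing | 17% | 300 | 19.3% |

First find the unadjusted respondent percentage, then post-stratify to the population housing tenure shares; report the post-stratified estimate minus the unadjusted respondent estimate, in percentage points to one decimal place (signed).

+2.1 percentage points

Unadjusted (pooled respondent) estimate weights by respondent counts:
  (90/480)×25.1 + (90/480)×30.4 + (300/480)×19.3 = 22.4688%
Reweighting by population housing tenure shares:
  0.74×25.1 + 0.09×30.4 + 0.17×19.3 = 24.591%
Difference = 24.591 − 22.4688 = 2.1223 pp.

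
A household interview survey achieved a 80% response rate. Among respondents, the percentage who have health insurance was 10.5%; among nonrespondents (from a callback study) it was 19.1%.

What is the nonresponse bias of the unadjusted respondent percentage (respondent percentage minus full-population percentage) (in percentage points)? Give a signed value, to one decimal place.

-1.7 percentage points

Nonresponse fraction = 1 − 0.8 = 0.2.
Bias = (nonresponse fraction) × (respondent percentage − nonrespondent percentage)
     = 0.2 × (10.5 − 19.1) = 0.2 × -8.6 = -1.72.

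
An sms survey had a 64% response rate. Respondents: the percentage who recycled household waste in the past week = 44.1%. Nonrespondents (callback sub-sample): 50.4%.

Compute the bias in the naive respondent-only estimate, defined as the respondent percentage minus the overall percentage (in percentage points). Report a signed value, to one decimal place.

-2.3 percentage points

Nonresponse fraction = 1 − 0.64 = 0.36.
Bias = (nonresponse fraction) × (respondent percentage − nonrespondent percentage)
     = 0.36 × (44.1 − 50.4) = 0.36 × -6.3 = -2.268.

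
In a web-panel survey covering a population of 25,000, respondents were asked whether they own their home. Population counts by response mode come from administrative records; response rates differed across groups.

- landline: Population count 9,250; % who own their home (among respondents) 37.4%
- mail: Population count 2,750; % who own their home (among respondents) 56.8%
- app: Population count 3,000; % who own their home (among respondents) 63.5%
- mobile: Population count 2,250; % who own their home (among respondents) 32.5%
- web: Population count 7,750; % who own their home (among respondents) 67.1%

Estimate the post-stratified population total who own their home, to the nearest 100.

Estimated count per cell = population count × respondent percentage:
  landline: 9,250 × 37.4% = 3459.5
  mail: 2,750 × 56.8% = 1562
  app: 3,000 × 63.5% = 1905
  mobile: 2,250 × 32.5% = 731.25
  web: 7,750 × 67.1% = 5200.25
Estimated total = 12,858 → 12,900.

12,900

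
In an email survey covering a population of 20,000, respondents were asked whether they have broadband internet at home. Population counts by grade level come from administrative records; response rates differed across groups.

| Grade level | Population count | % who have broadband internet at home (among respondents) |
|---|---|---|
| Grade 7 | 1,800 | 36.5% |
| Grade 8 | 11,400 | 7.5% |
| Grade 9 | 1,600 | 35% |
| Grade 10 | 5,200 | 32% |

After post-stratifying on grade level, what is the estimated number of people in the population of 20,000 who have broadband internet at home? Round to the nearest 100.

3,700

Estimated count per cell = population count × respondent percentage:
  Grade 7: 1,800 × 36.5% = 657
  Grade 8: 11,400 × 7.5% = 855
  Grade 9: 1,600 × 35% = 560
  Grade 10: 5,200 × 32% = 1664
Estimated total = 3736 → 3,700.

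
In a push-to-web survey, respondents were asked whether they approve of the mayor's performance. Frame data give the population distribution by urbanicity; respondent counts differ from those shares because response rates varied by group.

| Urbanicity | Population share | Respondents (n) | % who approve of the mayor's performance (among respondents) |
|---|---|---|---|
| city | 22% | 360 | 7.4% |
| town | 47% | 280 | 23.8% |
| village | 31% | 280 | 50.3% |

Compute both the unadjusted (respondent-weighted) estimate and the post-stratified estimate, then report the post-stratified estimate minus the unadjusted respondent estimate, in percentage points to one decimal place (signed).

Naive respondent-only estimate (weights = respondent counts):
  (360/920)×7.4 + (280/920)×23.8 + (280/920)×50.3 = 25.4478%
Post-stratified estimate weights by population shares:
  0.22×7.4 + 0.47×23.8 + 0.31×50.3 = 28.407%
Difference = 28.407 − 25.4478 = 2.9592 pp.

+3.0 percentage points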